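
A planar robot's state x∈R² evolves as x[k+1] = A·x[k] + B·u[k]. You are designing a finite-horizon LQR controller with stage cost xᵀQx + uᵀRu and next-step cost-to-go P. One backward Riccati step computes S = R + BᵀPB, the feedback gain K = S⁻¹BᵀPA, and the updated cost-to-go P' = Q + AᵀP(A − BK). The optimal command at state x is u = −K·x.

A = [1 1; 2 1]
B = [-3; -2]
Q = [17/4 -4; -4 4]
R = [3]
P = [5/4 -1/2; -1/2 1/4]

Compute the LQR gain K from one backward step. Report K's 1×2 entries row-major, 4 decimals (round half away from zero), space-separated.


BᵀP = [-2.7500 1.0000]
S = R + BᵀPB = [3] + [6.2500] = [9.2500]
BᵀPA = [-0.7500 -1.7500]
K = S⁻¹·BᵀPA = [-0.0811 -0.1892]
A−BK = [0.7568 0.4324; 1.8378 0.6216]
AᵀP(A−BK) = [0.1892 0.1081; 0.1081 0.1689]
P' = Q + AᵀP(A−BK) = [4.4392 -3.8919; -3.8919 4.1689]
tr(P') = 8.6081

-0.0811 -0.1892


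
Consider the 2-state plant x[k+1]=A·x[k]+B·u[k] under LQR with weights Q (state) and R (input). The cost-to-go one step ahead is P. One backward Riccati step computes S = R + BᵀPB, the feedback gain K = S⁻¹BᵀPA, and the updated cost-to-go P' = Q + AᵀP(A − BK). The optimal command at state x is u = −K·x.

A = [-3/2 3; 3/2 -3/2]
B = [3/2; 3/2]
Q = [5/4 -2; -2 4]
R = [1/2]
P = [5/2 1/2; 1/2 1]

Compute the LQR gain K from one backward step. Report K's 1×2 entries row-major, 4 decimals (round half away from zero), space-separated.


-0.3176 0.9529

BᵀP = [4.5000 2.2500]
S = R + BᵀPB = [1/2] + [10.1250] = [10.6250]
BᵀPA = [-3.3750 10.1250]
K = S⁻¹·BᵀPA = [-0.3176 0.9529]
A−BK = [-1.0235 1.5706; 1.9765 -2.9294]
AᵀP(A−BK) = [4.5529 -6.9088; -6.9088 10.6015]
P' = Q + AᵀP(A−BK) = [5.8029 -8.9088; -8.9088 14.6015]
tr(P') = 20.4044


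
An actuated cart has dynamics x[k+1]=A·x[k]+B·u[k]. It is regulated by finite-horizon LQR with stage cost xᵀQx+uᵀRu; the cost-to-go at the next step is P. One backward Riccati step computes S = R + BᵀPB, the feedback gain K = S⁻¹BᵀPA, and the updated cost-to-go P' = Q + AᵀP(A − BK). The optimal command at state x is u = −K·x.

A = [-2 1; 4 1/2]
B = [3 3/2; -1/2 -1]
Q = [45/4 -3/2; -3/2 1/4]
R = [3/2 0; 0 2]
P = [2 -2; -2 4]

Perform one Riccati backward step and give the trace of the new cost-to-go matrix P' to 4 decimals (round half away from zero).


BᵀP = [7.0000 -8.0000; 5.0000 -7.0000]
S = R + BᵀPB = [3/2 0; 0 2] + [25.0000 18.5000; 18.5000 14.5000] = [26.5000 18.5000; 18.5000 16.5000]
BᵀPA = [-46.0000 3.0000; -38.0000 1.5000]
K = S⁻¹·BᵀPA = [-0.5895 0.2289; -1.6421 -0.1658]
A−BK = [2.2316 0.5618; 2.0632 0.4487]
AᵀP(A−BK) = [14.4842 2.2316; 2.2316 0.5618]
P' = Q + AᵀP(A−BK) = [25.7342 0.7316; 0.7316 0.8118]
tr(P') = 26.5461

26.5461


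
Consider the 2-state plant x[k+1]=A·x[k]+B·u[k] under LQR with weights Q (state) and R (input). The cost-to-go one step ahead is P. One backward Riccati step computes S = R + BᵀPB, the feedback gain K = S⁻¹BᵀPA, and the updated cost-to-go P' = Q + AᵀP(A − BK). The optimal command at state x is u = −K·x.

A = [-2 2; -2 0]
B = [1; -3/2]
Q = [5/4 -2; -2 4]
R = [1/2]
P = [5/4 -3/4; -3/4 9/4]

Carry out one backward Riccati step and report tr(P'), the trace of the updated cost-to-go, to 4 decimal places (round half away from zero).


14.4086

BᵀP = [2.3750 -4.1250]
S = R + BᵀPB = [1/2] + [8.5625] = [9.0625]
BᵀPA = [3.5000 4.7500]
K = S⁻¹·BᵀPA = [0.3862 0.5241]
A−BK = [-2.3862 1.4759; -1.4207 0.7862]
AᵀP(A−BK) = [6.6483 -3.8345; -3.8345 2.5103]
P' = Q + AᵀP(A−BK) = [7.8983 -5.8345; -5.8345 6.5103]
tr(P') = 14.4086


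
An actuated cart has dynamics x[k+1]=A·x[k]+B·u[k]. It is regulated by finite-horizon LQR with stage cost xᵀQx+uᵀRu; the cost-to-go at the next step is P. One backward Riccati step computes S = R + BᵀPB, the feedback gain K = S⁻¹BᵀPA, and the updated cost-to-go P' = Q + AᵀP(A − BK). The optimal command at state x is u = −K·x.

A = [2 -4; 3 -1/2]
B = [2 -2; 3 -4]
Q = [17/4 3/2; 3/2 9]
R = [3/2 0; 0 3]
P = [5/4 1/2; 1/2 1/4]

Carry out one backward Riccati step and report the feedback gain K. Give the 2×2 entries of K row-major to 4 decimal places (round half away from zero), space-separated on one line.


0.5714 -0.7500 -0.3214 0.3875

BᵀP = [4.0000 1.7500; -4.5000 -2.0000]
S = R + BᵀPB = [3/2 0; 0 3] + [13.2500 -15.0000; -15.0000 17.0000] = [14.7500 -15.0000; -15.0000 20.0000]
BᵀPA = [13.2500 -16.8750; -15.0000 19.0000]
K = S⁻¹·BᵀPA = [0.5714 -0.7500; -0.3214 0.3875]
A−BK = [0.2143 -1.7250; 0.0000 3.3000]
AᵀP(A−BK) = [0.8571 -1.1250; -1.1250 2.0438]
P' = Q + AᵀP(A−BK) = [5.1071 0.3750; 0.3750 11.0438]
tr(P') = 16.1509


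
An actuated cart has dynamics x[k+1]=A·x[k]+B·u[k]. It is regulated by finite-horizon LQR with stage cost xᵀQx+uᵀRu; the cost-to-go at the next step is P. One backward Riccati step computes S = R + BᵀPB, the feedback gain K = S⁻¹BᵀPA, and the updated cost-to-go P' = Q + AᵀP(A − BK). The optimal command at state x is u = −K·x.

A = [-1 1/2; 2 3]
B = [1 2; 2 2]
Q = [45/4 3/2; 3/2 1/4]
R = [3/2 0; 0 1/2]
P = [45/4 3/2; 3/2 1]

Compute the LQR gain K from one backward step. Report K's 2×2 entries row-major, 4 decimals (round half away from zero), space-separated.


0.7516 0.7115 -0.6859 0.0405

BᵀP = [14.2500 3.5000; 25.5000 5.0000]
S = R + BᵀPB = [3/2 0; 0 1/2] + [21.2500 35.5000; 35.5000 61.0000] = [22.7500 35.5000; 35.5000 61.5000]
BᵀPA = [-7.2500 17.6250; -15.5000 27.7500]
K = S⁻¹·BᵀPA = [0.7516 0.7115; -0.6859 0.0405]
A−BK = [-0.3798 -0.2925; 1.8686 1.4959]
AᵀP(A−BK) = [4.0680 3.1613; 3.1613 2.6480]
P' = Q + AᵀP(A−BK) = [15.3180 4.6613; 4.6613 2.8980]
tr(P') = 18.2159


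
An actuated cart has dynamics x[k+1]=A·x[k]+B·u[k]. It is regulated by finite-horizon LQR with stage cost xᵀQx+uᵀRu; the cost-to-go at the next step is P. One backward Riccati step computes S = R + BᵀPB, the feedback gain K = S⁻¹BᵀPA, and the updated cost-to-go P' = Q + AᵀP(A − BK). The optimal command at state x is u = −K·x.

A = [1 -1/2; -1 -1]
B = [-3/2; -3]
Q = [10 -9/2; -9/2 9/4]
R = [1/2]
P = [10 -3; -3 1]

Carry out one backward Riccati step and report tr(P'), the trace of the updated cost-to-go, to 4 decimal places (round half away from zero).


18.0500

BᵀP = [-6.0000 1.5000]
S = R + BᵀPB = [1/2] + [4.5000] = [5.0000]
BᵀPA = [-7.5000 1.5000]
K = S⁻¹·BᵀPA = [-1.5000 0.3000]
A−BK = [-1.2500 -0.0500; -5.5000 -0.1000]
AᵀP(A−BK) = [5.7500 -0.2500; -0.2500 0.0500]
P' = Q + AᵀP(A−BK) = [15.7500 -4.7500; -4.7500 2.3000]
tr(P') = 18.0500


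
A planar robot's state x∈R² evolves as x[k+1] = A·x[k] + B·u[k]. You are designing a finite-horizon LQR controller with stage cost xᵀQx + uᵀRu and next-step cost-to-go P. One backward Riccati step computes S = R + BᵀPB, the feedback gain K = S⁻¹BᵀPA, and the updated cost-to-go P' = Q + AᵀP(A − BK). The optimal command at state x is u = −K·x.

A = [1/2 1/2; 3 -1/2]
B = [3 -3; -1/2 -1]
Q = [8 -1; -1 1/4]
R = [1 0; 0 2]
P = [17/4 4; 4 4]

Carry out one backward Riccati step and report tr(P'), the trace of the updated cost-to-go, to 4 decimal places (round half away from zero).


10.6888

BᵀP = [10.7500 10.0000; -16.7500 -16.0000]
S = R + BᵀPB = [1 0; 0 2] + [27.2500 -42.2500; -42.2500 66.2500] = [28.2500 -42.2500; -42.2500 68.2500]
BᵀPA = [35.3750 0.3750; -56.3750 -0.3750]
K = S⁻¹·BᵀPA = [0.2273 0.0682; -0.6853 0.0367]
A−BK = [-2.2378 0.4056; 2.4283 -0.4292]
AᵀP(A−BK) = [2.3881 -0.2797; -0.2797 0.0507]
P' = Q + AᵀP(A−BK) = [10.3881 -1.2797; -1.2797 0.3007]
tr(P') = 10.6888


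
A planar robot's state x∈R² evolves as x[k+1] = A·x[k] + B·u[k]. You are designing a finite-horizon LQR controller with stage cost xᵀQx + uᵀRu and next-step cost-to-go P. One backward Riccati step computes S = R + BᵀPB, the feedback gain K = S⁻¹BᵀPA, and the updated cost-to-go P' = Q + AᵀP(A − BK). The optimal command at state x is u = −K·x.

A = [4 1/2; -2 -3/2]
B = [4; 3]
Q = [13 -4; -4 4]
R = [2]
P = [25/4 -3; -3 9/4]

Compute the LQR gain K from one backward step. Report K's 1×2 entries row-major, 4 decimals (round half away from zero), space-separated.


BᵀP = [16.0000 -5.2500]
S = R + BᵀPB = [2] + [48.2500] = [50.2500]
BᵀPA = [74.5000 15.8750]
K = S⁻¹·BᵀPA = [1.4826 0.3159]
A−BK = [-1.9303 -0.7637; -6.4478 -2.4478]
AᵀP(A−BK) = [46.5473 16.7139; 16.7139 6.1098]
P' = Q + AᵀP(A−BK) = [59.5473 12.7139; 12.7139 10.1098]
tr(P') = 69.6570

1.4826 0.3159


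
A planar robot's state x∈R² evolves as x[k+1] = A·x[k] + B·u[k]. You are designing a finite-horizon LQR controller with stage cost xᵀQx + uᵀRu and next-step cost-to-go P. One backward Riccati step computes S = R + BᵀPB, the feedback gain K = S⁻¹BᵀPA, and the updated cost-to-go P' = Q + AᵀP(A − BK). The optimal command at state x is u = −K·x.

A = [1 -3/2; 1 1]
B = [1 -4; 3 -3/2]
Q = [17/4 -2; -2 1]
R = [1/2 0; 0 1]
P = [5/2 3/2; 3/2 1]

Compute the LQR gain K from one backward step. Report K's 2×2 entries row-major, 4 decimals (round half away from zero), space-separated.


0.2295 0.1322 -0.1922 0.2526

BᵀP = [7.0000 4.5000; -12.2500 -7.5000]
S = R + BᵀPB = [1/2 0; 0 1] + [20.5000 -34.7500; -34.7500 60.2500] = [21.0000 -34.7500; -34.7500 61.2500]
BᵀPA = [11.5000 -6.0000; -19.7500 10.8750]
K = S⁻¹·BᵀPA = [0.2295 0.1322; -0.1922 0.2526]
A−BK = [0.0016 -0.6219; 0.0230 0.9821]
AᵀP(A−BK) = [0.0639 -0.0324; -0.0324 0.1717]
P' = Q + AᵀP(A−BK) = [4.3139 -2.0324; -2.0324 1.1717]
tr(P') = 5.4856


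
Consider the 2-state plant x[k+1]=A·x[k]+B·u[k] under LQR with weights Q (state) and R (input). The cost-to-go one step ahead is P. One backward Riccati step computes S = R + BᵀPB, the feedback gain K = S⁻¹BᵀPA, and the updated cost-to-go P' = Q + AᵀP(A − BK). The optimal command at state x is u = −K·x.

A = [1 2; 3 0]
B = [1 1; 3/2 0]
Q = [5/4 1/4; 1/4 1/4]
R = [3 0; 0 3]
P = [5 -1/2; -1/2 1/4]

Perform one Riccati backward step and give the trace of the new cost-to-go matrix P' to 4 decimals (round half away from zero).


BᵀP = [4.2500 -0.1250; 5.0000 -0.5000]
S = R + BᵀPB = [3 0; 0 3] + [4.0625 4.2500; 4.2500 5.0000] = [7.0625 4.2500; 4.2500 8.0000]
BᵀPA = [3.8750 8.5000; 3.5000 10.0000]
K = S⁻¹·BᵀPA = [0.4195 0.6634; 0.2146 0.8976]
A−BK = [0.3659 0.4390; 2.3707 -0.9951]
AᵀP(A−BK) = [1.8732 1.2878; 1.2878 5.3854]
P' = Q + AᵀP(A−BK) = [3.1232 1.5378; 1.5378 5.6354]
tr(P') = 8.7585

8.7585


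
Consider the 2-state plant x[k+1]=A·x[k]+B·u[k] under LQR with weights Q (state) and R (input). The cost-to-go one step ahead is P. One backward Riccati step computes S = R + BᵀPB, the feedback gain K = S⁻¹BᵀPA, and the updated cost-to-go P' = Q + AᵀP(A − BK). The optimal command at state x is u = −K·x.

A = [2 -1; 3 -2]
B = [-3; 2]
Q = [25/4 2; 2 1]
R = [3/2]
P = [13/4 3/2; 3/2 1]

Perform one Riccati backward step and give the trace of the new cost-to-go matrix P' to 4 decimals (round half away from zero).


BᵀP = [-6.7500 -2.5000]
S = R + BᵀPB = [3/2] + [15.2500] = [16.7500]
BᵀPA = [-21.0000 11.7500]
K = S⁻¹·BᵀPA = [-1.2537 0.7015]
A−BK = [-1.7612 1.1045; 5.5075 -3.4030]
AᵀP(A−BK) = [13.6716 -8.2687; -8.2687 5.0075]
P' = Q + AᵀP(A−BK) = [19.9216 -6.2687; -6.2687 6.0075]
tr(P') = 25.9291

25.9291


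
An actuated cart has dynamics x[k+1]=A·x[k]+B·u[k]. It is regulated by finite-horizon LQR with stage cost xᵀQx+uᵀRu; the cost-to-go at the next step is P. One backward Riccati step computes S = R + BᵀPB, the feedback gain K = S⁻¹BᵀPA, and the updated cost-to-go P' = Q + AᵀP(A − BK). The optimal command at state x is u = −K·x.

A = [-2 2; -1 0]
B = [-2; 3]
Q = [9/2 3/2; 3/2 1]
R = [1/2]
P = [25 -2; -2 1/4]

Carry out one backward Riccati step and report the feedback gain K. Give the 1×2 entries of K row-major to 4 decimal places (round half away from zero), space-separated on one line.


BᵀP = [-56.0000 4.7500]
S = R + BᵀPB = [1/2] + [126.2500] = [126.7500]
BᵀPA = [107.2500 -112.0000]
K = S⁻¹·BᵀPA = [0.8462 -0.8836]
A−BK = [-0.3077 0.2327; -3.5385 2.6509]
AᵀP(A−BK) = [1.5000 -1.2308; -1.2308 1.0335]
P' = Q + AᵀP(A−BK) = [6.0000 0.2692; 0.2692 2.0335]
tr(P') = 8.0335

0.8462 -0.8836


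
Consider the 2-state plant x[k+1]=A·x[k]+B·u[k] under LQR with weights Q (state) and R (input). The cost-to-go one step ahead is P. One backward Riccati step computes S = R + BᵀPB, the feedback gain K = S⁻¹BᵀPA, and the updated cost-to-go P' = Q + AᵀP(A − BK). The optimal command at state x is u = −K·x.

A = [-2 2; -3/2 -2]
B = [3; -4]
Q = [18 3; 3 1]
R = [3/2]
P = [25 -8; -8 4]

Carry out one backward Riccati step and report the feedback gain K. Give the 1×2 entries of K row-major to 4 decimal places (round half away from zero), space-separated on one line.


-0.3192 0.6093

BᵀP = [107.0000 -40.0000]
S = R + BᵀPB = [3/2] + [481.0000] = [482.5000]
BᵀPA = [-154.0000 294.0000]
K = S⁻¹·BᵀPA = [-0.3192 0.6093]
A−BK = [-1.0425 0.1720; -2.7767 0.4373]
AᵀP(A−BK) = [11.8477 -2.1637; -2.1637 0.8580]
P' = Q + AᵀP(A−BK) = [29.8477 0.8363; 0.8363 1.8580]
tr(P') = 31.7057


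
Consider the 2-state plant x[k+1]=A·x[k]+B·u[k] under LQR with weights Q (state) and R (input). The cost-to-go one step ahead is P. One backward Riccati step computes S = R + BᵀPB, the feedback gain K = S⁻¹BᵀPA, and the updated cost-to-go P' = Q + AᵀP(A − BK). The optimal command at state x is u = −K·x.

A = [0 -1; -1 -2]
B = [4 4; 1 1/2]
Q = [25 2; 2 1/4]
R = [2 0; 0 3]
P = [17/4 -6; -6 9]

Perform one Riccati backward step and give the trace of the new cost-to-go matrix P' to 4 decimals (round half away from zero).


29.9563

BᵀP = [11.0000 -15.0000; 14.0000 -19.5000]
S = R + BᵀPB = [2 0; 0 3] + [29.0000 36.5000; 36.5000 46.2500] = [31.0000 36.5000; 36.5000 49.2500]
BᵀPA = [15.0000 19.0000; 19.5000 25.0000]
K = S⁻¹·BᵀPA = [0.1388 0.1195; 0.2931 0.4190]
A−BK = [-1.7275 -3.1542; -1.2853 -2.3290]
AᵀP(A−BK) = [1.2031 2.0360; 2.0360 3.5032]
P' = Q + AᵀP(A−BK) = [26.2031 4.0360; 4.0360 3.7532]
tr(P') = 29.9563


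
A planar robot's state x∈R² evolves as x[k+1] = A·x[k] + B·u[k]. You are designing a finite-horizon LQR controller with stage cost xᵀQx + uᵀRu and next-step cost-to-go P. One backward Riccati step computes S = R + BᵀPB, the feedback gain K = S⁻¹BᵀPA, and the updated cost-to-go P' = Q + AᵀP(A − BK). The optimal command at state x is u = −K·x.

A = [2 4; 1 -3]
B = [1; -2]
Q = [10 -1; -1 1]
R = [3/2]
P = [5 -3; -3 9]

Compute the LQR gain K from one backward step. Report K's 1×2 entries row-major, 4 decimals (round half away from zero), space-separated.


BᵀP = [11.0000 -21.0000]
S = R + BᵀPB = [3/2] + [53.0000] = [54.5000]
BᵀPA = [1.0000 107.0000]
K = S⁻¹·BᵀPA = [0.0183 1.9633]
A−BK = [1.9817 2.0367; 1.0367 0.9266]
AᵀP(A−BK) = [16.9817 17.0367; 17.0367 22.9266]
P' = Q + AᵀP(A−BK) = [26.9817 16.0367; 16.0367 23.9266]
tr(P') = 50.9083

0.0183 1.9633


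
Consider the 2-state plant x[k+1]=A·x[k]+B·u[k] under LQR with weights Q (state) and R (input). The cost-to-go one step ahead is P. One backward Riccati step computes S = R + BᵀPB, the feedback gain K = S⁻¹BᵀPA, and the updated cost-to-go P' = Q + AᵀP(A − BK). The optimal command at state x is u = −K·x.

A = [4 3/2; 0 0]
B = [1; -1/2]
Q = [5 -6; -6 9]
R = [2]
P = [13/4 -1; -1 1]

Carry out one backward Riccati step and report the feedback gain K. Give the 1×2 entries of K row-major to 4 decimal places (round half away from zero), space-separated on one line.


2.3077 0.8654

BᵀP = [3.7500 -1.5000]
S = R + BᵀPB = [2] + [4.5000] = [6.5000]
BᵀPA = [15.0000 5.6250]
K = S⁻¹·BᵀPA = [2.3077 0.8654]
A−BK = [1.6923 0.6346; 1.1538 0.4327]
AᵀP(A−BK) = [17.3846 6.5192; 6.5192 2.4447]
P' = Q + AᵀP(A−BK) = [22.3846 0.5192; 0.5192 11.4447]
tr(P') = 33.8293


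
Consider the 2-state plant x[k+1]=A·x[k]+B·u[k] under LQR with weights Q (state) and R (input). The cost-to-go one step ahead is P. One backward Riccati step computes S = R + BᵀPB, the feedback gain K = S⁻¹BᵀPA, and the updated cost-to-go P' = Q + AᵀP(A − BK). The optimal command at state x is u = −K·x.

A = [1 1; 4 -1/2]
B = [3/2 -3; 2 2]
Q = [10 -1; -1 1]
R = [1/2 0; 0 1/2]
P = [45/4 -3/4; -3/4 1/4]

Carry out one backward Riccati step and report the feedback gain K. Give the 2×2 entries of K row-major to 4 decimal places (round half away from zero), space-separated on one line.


BᵀP = [15.3750 -0.6250; -35.2500 2.7500]
S = R + BᵀPB = [1/2 0; 0 1/2] + [21.8125 -47.3750; -47.3750 111.2500] = [22.3125 -47.3750; -47.3750 111.7500]
BᵀPA = [12.8750 15.6875; -24.2500 -36.6250]
K = S⁻¹·BᵀPA = [1.1643 0.0722; 0.2766 -0.2972]
A−BK = [0.0833 0.0003; 1.1183 -0.0500]
AᵀP(A−BK) = [0.9670 -0.0099; -0.0099 0.0474]
P' = Q + AᵀP(A−BK) = [10.9670 -1.0099; -1.0099 1.0474]
tr(P') = 12.0144

1.1643 0.0722 0.2766 -0.2972


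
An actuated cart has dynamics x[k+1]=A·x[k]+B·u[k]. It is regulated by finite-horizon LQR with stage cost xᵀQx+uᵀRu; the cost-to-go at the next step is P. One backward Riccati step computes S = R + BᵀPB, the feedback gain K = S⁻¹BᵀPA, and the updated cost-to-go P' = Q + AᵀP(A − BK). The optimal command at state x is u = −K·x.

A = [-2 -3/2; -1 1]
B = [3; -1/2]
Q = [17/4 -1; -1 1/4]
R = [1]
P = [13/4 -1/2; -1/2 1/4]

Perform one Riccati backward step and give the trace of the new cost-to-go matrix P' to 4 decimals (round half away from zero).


BᵀP = [10.0000 -1.6250]
S = R + BᵀPB = [1] + [30.8125] = [31.8125]
BᵀPA = [-18.3750 -16.6250]
K = S⁻¹·BᵀPA = [-0.5776 -0.5226]
A−BK = [-0.2672 0.0678; -1.2888 0.7387]
AᵀP(A−BK) = [0.6365 0.1473; 0.1473 0.3744]
P' = Q + AᵀP(A−BK) = [4.8865 -0.8527; -0.8527 0.6244]
tr(P') = 5.5109

5.5109


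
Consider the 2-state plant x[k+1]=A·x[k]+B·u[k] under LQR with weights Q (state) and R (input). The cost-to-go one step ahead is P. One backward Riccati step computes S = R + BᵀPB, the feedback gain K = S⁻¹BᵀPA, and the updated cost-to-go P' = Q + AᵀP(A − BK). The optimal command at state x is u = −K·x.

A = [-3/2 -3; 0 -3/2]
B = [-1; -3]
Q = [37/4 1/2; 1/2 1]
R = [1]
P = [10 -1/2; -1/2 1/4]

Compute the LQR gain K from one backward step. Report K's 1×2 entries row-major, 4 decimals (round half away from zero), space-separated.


BᵀP = [-8.5000 -0.2500]
S = R + BᵀPB = [1] + [9.2500] = [10.2500]
BᵀPA = [12.7500 25.8750]
K = S⁻¹·BᵀPA = [1.2439 2.5244]
A−BK = [-0.2561 -0.4756; 3.7317 6.0732]
AᵀP(A−BK) = [6.6402 11.6890; 11.6890 20.7439]
P' = Q + AᵀP(A−BK) = [15.8902 12.1890; 12.1890 21.7439]
tr(P') = 37.6341

1.2439 2.5244


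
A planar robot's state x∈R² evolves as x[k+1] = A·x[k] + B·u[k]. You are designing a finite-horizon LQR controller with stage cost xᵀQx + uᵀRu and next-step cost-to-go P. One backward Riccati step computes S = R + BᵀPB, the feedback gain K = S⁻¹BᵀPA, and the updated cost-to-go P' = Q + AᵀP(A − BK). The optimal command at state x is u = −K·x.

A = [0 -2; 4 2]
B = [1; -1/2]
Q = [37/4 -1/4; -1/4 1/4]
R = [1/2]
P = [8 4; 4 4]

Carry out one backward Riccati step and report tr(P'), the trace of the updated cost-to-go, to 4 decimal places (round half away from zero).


66.2273

BᵀP = [6.0000 2.0000]
S = R + BᵀPB = [1/2] + [5.0000] = [5.5000]
BᵀPA = [8.0000 -8.0000]
K = S⁻¹·BᵀPA = [1.4545 -1.4545]
A−BK = [-1.4545 -0.5455; 4.7273 1.2727]
AᵀP(A−BK) = [52.3636 11.6364; 11.6364 4.3636]
P' = Q + AᵀP(A−BK) = [61.6136 11.3864; 11.3864 4.6136]
tr(P') = 66.2273


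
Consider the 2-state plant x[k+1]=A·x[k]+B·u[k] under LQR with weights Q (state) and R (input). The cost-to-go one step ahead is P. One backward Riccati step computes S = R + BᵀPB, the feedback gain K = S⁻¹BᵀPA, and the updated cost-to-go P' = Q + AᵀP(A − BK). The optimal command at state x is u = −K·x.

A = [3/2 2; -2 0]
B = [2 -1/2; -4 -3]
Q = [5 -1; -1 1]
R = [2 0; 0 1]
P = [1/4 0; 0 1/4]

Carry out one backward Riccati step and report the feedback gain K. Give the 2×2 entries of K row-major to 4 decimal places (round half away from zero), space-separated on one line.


BᵀP = [0.5000 -1.0000; -0.1250 -0.7500]
S = R + BᵀPB = [2 0; 0 1] + [5.0000 2.7500; 2.7500 2.3125] = [7.0000 2.7500; 2.7500 3.3125]
BᵀPA = [2.7500 1.0000; 1.3125 -0.2500]
K = S⁻¹·BᵀPA = [0.3520 0.2560; 0.1040 -0.2880]
A−BK = [0.8480 1.3440; -0.2800 0.1600]
AᵀP(A−BK) = [0.4580 0.4240; 0.4240 0.6720]
P' = Q + AᵀP(A−BK) = [5.4580 -0.5760; -0.5760 1.6720]
tr(P') = 7.1300

0.3520 0.2560 0.1040 -0.2880


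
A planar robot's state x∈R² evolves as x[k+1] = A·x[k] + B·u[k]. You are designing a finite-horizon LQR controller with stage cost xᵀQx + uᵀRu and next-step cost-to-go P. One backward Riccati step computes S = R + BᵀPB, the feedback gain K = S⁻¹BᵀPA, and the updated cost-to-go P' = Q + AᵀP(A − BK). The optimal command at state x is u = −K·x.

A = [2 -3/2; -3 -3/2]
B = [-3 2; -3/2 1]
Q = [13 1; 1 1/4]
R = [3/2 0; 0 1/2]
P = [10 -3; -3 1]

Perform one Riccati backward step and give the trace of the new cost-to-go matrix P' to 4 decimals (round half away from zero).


BᵀP = [-25.5000 7.5000; 17.0000 -5.0000]
S = R + BᵀPB = [3/2 0; 0 1/2] + [65.2500 -43.5000; -43.5000 29.0000] = [66.7500 -43.5000; -43.5000 29.5000]
BᵀPA = [-73.5000 27.0000; 49.0000 -18.0000]
K = S⁻¹·BᵀPA = [-0.4780 0.1756; 0.9561 -0.3512]
A−BK = [-1.3463 -0.2707; -4.6732 -0.8854]
AᵀP(A−BK) = [3.0146 0.1171; 0.1171 0.1866]
P' = Q + AᵀP(A−BK) = [16.0146 1.1171; 1.1171 0.4366]
tr(P') = 16.4512

16.4512


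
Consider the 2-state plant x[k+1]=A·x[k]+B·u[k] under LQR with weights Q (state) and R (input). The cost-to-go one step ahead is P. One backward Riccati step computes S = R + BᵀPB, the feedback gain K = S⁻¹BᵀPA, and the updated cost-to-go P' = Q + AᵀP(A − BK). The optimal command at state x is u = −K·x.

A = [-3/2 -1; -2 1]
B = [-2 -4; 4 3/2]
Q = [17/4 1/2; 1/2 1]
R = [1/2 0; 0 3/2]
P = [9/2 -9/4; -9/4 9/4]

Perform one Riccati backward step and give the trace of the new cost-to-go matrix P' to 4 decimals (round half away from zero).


BᵀP = [-18.0000 13.5000; -21.3750 12.3750]
S = R + BᵀPB = [1/2 0; 0 3/2] + [90.0000 92.2500; 92.2500 104.0625] = [90.5000 92.2500; 92.2500 105.5625]
BᵀPA = [0.0000 31.5000; 7.3125 33.7500]
K = S⁻¹·BᵀPA = [-0.6466 0.2030; 0.6343 0.1423]
A−BK = [-0.2560 -0.0247; -0.3652 -0.0254]
AᵀP(A−BK) = [0.9868 0.0842; 0.0842 0.0524]
P' = Q + AᵀP(A−BK) = [5.2368 0.5842; 0.5842 1.0524]
tr(P') = 6.2891

6.2891


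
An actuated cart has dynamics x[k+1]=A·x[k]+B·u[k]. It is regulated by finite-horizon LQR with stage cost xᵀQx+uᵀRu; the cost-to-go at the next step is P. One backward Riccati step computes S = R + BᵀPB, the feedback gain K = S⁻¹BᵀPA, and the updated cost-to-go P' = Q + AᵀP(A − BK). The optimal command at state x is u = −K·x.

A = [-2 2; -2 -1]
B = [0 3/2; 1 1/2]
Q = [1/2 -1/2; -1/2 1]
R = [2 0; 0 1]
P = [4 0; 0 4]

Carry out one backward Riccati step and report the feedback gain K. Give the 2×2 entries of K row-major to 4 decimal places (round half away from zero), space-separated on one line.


BᵀP = [0.0000 4.0000; 6.0000 2.0000]
S = R + BᵀPB = [2 0; 0 1] + [4.0000 2.0000; 2.0000 10.0000] = [6.0000 2.0000; 2.0000 11.0000]
BᵀPA = [-8.0000 -4.0000; -16.0000 10.0000]
K = S⁻¹·BᵀPA = [-0.9032 -1.0323; -1.2903 1.0968]
A−BK = [-0.0645 0.3548; -0.4516 -0.5161]
AᵀP(A−BK) = [4.1290 1.2903; 1.2903 4.9032]
P' = Q + AᵀP(A−BK) = [4.6290 0.7903; 0.7903 5.9032]
tr(P') = 10.5323

-0.9032 -1.0323 -1.2903 1.0968


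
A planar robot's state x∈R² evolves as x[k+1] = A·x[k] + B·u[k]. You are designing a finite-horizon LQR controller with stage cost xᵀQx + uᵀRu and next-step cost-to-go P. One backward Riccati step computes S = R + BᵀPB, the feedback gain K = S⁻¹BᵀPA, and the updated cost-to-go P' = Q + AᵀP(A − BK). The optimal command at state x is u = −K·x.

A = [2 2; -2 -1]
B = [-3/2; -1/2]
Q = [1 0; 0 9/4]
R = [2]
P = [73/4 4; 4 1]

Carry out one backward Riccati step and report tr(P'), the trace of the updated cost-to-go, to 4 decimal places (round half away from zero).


BᵀP = [-29.3750 -6.5000]
S = R + BᵀPB = [2] + [47.3125] = [49.3125]
BᵀPA = [-45.7500 -52.2500]
K = S⁻¹·BᵀPA = [-0.9278 -1.0596]
A−BK = [0.6084 0.4106; -2.4639 -1.5298]
AᵀP(A−BK) = [2.5551 2.5247; 2.5247 2.6375]
P' = Q + AᵀP(A−BK) = [3.5551 2.5247; 2.5247 4.8875]
tr(P') = 8.4426

8.4426


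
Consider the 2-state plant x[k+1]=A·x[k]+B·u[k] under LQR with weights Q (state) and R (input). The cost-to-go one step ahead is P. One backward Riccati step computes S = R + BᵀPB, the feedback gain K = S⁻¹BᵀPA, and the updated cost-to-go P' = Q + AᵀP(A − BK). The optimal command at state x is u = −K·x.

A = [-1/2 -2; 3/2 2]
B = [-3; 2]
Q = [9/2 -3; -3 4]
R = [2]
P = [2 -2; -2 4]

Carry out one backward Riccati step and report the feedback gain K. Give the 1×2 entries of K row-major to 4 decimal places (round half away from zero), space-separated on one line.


BᵀP = [-10.0000 14.0000]
S = R + BᵀPB = [2] + [58.0000] = [60.0000]
BᵀPA = [26.0000 48.0000]
K = S⁻¹·BᵀPA = [0.4333 0.8000]
A−BK = [0.8000 0.4000; 0.6333 0.4000]
AᵀP(A−BK) = [1.2333 1.2000; 1.2000 1.6000]
P' = Q + AᵀP(A−BK) = [5.7333 -1.8000; -1.8000 5.6000]
tr(P') = 11.3333

0.4333 0.8000


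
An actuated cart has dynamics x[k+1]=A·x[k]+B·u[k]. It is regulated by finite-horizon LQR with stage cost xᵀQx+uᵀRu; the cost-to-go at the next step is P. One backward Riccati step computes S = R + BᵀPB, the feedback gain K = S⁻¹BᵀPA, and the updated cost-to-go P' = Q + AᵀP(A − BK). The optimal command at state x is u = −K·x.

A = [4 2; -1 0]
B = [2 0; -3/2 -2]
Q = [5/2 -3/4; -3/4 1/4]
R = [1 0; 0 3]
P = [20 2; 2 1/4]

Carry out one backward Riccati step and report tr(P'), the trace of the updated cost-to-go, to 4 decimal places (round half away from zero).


8.5445

BᵀP = [37.0000 3.6250; -4.0000 -0.5000]
S = R + BᵀPB = [1 0; 0 3] + [68.5625 -7.2500; -7.2500 1.0000] = [69.5625 -7.2500; -7.2500 4.0000]
BᵀPA = [144.3750 74.0000; -15.5000 -8.0000]
K = S⁻¹·BᵀPA = [2.0609 1.0546; -0.1396 -0.0886]
A−BK = [-0.1218 -0.1091; 1.8122 1.4046]
AᵀP(A−BK) = [4.5406 2.3750; 2.3750 1.2539]
P' = Q + AᵀP(A−BK) = [7.0406 1.6250; 1.6250 1.5039]
tr(P') = 8.5445


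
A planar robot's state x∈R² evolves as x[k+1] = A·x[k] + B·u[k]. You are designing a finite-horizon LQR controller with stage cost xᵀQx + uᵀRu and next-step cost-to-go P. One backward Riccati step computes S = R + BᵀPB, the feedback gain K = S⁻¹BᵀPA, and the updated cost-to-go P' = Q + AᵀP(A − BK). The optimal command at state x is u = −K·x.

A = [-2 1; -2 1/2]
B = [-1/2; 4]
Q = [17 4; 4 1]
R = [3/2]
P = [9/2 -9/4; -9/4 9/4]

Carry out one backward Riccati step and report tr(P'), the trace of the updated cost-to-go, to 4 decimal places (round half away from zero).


28.9023

BᵀP = [-11.2500 10.1250]
S = R + BᵀPB = [3/2] + [46.1250] = [47.6250]
BᵀPA = [2.2500 -6.1875]
K = S⁻¹·BᵀPA = [0.0472 -0.1299]
A−BK = [-1.9764 0.9350; -2.1890 1.0197]
AᵀP(A−BK) = [8.8937 -4.2077; -4.2077 2.0086]
P' = Q + AᵀP(A−BK) = [25.8937 -0.2077; -0.2077 3.0086]
tr(P') = 28.9023


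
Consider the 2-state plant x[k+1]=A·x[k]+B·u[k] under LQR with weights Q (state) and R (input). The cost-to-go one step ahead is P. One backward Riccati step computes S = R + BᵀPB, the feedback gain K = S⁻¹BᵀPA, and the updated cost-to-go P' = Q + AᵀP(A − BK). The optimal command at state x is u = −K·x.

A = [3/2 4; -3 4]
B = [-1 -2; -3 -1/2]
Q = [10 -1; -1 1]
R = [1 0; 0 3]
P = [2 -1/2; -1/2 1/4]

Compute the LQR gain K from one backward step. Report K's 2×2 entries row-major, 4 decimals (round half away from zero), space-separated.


BᵀP = [-0.5000 -0.2500; -3.7500 0.8750]
S = R + BᵀPB = [1 0; 0 3] + [1.2500 1.1250; 1.1250 7.0625] = [2.2500 1.1250; 1.1250 10.0625]
BᵀPA = [0.0000 -3.0000; -8.2500 -11.5000]
K = S⁻¹·BᵀPA = [0.4342 -0.8070; -0.8684 -1.0526]
A−BK = [0.1974 1.0877; -2.1316 1.0526]
AᵀP(A−BK) = [4.0855 3.3158; 3.3158 5.4737]
P' = Q + AᵀP(A−BK) = [14.0855 2.3158; 2.3158 6.4737]
tr(P') = 20.5592

0.4342 -0.8070 -0.8684 -1.0526


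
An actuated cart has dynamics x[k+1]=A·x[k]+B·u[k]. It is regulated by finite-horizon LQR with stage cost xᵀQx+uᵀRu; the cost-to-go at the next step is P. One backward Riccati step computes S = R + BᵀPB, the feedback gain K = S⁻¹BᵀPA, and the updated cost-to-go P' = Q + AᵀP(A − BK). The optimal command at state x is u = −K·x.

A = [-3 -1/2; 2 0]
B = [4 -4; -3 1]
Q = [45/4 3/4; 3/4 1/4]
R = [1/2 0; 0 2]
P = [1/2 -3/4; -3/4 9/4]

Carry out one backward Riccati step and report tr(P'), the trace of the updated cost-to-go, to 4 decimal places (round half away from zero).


11.7426

BᵀP = [4.2500 -9.7500; -2.7500 5.2500]
S = R + BᵀPB = [1/2 0; 0 2] + [46.2500 -26.7500; -26.7500 16.2500] = [46.7500 -26.7500; -26.7500 18.2500]
BᵀPA = [-32.2500 -2.1250; 18.7500 1.3750]
K = S⁻¹·BᵀPA = [-0.6322 -0.0145; 0.1008 0.0540]
A−BK = [-0.0681 -0.2257; 0.0027 -0.0976]
AᵀP(A−BK) = [0.2228 0.0181; 0.0181 0.0198]
P' = Q + AᵀP(A−BK) = [11.4728 0.7681; 0.7681 0.2698]
tr(P') = 11.7426


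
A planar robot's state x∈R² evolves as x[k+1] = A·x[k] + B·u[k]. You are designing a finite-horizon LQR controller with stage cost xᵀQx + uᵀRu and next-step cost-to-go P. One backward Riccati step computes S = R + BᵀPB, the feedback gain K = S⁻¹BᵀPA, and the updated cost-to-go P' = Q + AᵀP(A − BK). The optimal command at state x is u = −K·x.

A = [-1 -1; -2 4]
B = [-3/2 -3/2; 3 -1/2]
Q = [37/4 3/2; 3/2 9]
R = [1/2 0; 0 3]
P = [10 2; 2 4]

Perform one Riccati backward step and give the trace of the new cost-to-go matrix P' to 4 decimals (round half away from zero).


BᵀP = [-9.0000 9.0000; -16.0000 -5.0000]
S = R + BᵀPB = [1/2 0; 0 3] + [40.5000 9.0000; 9.0000 26.5000] = [41.0000 9.0000; 9.0000 29.5000]
BᵀPA = [-9.0000 45.0000; 26.0000 -4.0000]
K = S⁻¹·BᵀPA = [-0.4426 1.2082; 1.0164 -0.5042]
A−BK = [-0.1393 0.0560; -0.1639 0.1232]
AᵀP(A−BK) = [3.5902 -2.0164; -2.0164 1.6123]
P' = Q + AᵀP(A−BK) = [12.8402 -0.5164; -0.5164 10.6123]
tr(P') = 23.4525

23.4525


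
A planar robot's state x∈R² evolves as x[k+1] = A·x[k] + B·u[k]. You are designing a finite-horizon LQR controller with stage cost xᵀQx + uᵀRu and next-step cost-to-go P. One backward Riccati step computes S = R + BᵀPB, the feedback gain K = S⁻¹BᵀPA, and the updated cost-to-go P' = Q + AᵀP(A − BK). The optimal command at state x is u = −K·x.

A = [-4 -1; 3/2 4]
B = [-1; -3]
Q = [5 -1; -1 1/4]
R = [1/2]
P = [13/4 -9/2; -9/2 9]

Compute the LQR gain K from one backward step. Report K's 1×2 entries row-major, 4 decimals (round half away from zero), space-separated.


-1.2944 -1.7359

BᵀP = [10.2500 -22.5000]
S = R + BᵀPB = [1/2] + [57.2500] = [57.7500]
BᵀPA = [-74.7500 -100.2500]
K = S⁻¹·BᵀPA = [-1.2944 -1.7359]
A−BK = [-5.2944 -2.7359; -2.3831 -1.2078]
AᵀP(A−BK) = [29.4957 15.9892; 15.9892 9.2229]
P' = Q + AᵀP(A−BK) = [34.4957 14.9892; 14.9892 9.4729]
tr(P') = 43.9686


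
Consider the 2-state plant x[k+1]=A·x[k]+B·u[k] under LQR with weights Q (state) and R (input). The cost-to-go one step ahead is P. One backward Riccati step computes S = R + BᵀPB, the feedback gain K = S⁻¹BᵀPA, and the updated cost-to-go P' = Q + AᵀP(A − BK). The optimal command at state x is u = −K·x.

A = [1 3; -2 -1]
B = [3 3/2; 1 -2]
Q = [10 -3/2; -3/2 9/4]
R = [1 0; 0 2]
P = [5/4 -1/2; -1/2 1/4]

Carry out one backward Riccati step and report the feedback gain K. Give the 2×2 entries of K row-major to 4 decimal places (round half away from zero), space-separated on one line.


0.3761 0.8221 0.2952 0.4326

BᵀP = [3.2500 -1.2500; 2.8750 -1.2500]
S = R + BᵀPB = [1 0; 0 2] + [8.5000 7.3750; 7.3750 6.8125] = [9.5000 7.3750; 7.3750 8.8125]
BᵀPA = [5.7500 11.0000; 5.3750 9.8750]
K = S⁻¹·BᵀPA = [0.3761 0.8221; 0.2952 0.4326]
A−BK = [-0.5711 -0.1151; -1.7858 -0.9568]
AᵀP(A−BK) = [0.5008 0.6979; 0.6979 1.1854]
P' = Q + AᵀP(A−BK) = [10.5008 -0.8021; -0.8021 3.4354]
tr(P') = 13.9362


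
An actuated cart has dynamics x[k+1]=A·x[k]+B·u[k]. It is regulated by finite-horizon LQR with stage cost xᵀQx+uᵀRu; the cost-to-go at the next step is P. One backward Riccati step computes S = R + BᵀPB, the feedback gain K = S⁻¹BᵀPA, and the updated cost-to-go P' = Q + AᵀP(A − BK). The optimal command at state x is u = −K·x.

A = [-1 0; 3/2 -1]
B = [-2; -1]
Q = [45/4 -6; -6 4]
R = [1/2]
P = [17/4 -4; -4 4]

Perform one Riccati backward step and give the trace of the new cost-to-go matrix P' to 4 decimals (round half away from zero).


BᵀP = [-4.5000 4.0000]
S = R + BᵀPB = [1/2] + [5.0000] = [5.5000]
BᵀPA = [10.5000 -4.0000]
K = S⁻¹·BᵀPA = [1.9091 -0.7273]
A−BK = [2.8182 -1.4545; 3.4091 -1.7273]
AᵀP(A−BK) = [5.2045 -2.3636; -2.3636 1.0909]
P' = Q + AᵀP(A−BK) = [16.4545 -8.3636; -8.3636 5.0909]
tr(P') = 21.5455

21.5455


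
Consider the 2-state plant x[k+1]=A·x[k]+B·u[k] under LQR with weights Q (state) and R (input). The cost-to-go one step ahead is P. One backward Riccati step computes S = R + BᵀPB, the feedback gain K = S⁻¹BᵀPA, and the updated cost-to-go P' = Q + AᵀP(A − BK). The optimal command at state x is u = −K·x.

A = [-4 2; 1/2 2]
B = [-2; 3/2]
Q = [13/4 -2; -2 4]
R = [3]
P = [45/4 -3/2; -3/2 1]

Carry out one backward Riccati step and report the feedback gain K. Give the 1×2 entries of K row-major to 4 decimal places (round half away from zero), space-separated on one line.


1.7089 -0.6835

BᵀP = [-24.7500 4.5000]
S = R + BᵀPB = [3] + [56.2500] = [59.2500]
BᵀPA = [101.2500 -40.5000]
K = S⁻¹·BᵀPA = [1.7089 -0.6835]
A−BK = [-0.5823 0.6329; -2.0633 3.0253]
AᵀP(A−BK) = [13.2278 -9.2911; -9.2911 9.3165]
P' = Q + AᵀP(A−BK) = [16.4778 -11.2911; -11.2911 13.3165]
tr(P') = 29.7943


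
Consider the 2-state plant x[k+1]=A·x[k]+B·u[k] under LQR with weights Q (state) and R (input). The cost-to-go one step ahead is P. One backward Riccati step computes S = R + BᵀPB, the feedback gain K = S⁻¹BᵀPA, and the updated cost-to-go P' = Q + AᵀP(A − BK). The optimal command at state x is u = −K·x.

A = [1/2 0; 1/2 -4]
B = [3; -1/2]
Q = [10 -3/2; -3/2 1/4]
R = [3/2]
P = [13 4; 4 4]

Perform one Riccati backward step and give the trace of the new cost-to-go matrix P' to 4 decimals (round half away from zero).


BᵀP = [37.0000 10.0000]
S = R + BᵀPB = [3/2] + [106.0000] = [107.5000]
BᵀPA = [23.5000 -40.0000]
K = S⁻¹·BᵀPA = [0.2186 -0.3721]
A−BK = [-0.1558 1.1163; 0.6093 -4.1860]
AᵀP(A−BK) = [1.1128 -7.2558; -7.2558 49.1163]
P' = Q + AᵀP(A−BK) = [11.1128 -8.7558; -8.7558 49.3663]
tr(P') = 60.4791

60.4791


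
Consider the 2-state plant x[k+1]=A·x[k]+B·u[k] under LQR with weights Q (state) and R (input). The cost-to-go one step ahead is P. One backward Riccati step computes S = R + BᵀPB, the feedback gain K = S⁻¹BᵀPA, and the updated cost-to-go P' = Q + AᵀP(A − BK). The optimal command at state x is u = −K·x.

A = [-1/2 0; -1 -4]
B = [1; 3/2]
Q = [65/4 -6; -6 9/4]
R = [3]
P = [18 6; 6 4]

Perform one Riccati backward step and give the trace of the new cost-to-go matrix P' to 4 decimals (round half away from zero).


35.4531

BᵀP = [27.0000 12.0000]
S = R + BᵀPB = [3] + [45.0000] = [48.0000]
BᵀPA = [-25.5000 -48.0000]
K = S⁻¹·BᵀPA = [-0.5313 -1.0000]
A−BK = [0.0313 1.0000; -0.2031 -2.5000]
AᵀP(A−BK) = [0.9531 2.5000; 2.5000 16.0000]
P' = Q + AᵀP(A−BK) = [17.2031 -3.5000; -3.5000 18.2500]
tr(P') = 35.4531


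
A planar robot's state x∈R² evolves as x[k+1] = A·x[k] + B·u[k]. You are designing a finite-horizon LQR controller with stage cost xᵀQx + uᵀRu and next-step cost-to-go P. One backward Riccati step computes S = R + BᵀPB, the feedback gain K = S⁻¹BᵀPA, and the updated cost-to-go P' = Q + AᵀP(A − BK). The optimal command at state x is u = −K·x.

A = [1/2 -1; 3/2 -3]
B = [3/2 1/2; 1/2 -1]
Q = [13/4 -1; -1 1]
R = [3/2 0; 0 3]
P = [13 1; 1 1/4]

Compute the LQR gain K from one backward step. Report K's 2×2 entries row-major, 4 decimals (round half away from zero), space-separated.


0.3926 -0.7852 -0.0296 0.0593

BᵀP = [20.0000 1.6250; 5.5000 0.2500]
S = R + BᵀPB = [3/2 0; 0 3] + [30.8125 8.3750; 8.3750 2.5000] = [32.3125 8.3750; 8.3750 5.5000]
BᵀPA = [12.4375 -24.8750; 3.1250 -6.2500]
K = S⁻¹·BᵀPA = [0.3926 -0.7852; -0.0296 0.0593]
A−BK = [-0.0741 0.1481; 1.2741 -2.5481]
AᵀP(A−BK) = [0.5222 -1.0444; -1.0444 2.0889]
P' = Q + AᵀP(A−BK) = [3.7722 -2.0444; -2.0444 3.0889]
tr(P') = 6.8611


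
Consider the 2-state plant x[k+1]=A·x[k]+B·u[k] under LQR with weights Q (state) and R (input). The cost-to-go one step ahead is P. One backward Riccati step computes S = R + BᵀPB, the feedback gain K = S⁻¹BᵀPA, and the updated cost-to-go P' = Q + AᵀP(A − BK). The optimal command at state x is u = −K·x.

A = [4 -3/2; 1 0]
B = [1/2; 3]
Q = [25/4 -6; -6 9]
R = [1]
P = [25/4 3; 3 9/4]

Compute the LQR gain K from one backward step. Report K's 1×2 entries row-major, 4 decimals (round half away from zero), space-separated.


BᵀP = [12.1250 8.2500]
S = R + BᵀPB = [1] + [30.8125] = [31.8125]
BᵀPA = [56.7500 -18.1875]
K = S⁻¹·BᵀPA = [1.7839 -0.5717]
A−BK = [3.1081 -1.2141; -4.3517 1.7151]
AᵀP(A−BK) = [25.0142 -9.5555; -9.5555 3.6645]
P' = Q + AᵀP(A−BK) = [31.2642 -15.5555; -15.5555 12.6645]
tr(P') = 43.9288

1.7839 -0.5717


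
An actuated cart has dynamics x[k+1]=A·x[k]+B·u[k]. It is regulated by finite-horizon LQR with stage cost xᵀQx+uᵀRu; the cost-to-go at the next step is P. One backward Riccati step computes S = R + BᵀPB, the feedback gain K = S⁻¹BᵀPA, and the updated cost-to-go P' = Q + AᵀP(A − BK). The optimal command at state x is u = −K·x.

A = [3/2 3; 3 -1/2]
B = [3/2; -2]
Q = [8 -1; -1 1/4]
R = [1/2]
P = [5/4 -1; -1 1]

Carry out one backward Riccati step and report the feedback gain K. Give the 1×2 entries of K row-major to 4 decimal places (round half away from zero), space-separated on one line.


-0.3521 1.0047

BᵀP = [3.8750 -3.5000]
S = R + BᵀPB = [1/2] + [12.8125] = [13.3125]
BᵀPA = [-4.6875 13.3750]
K = S⁻¹·BᵀPA = [-0.3521 1.0047]
A−BK = [2.0282 1.4930; 2.2958 1.5094]
AᵀP(A−BK) = [1.1620 0.5845; 0.5845 1.0622]
P' = Q + AᵀP(A−BK) = [9.1620 -0.4155; -0.4155 1.3122]
tr(P') = 10.4742


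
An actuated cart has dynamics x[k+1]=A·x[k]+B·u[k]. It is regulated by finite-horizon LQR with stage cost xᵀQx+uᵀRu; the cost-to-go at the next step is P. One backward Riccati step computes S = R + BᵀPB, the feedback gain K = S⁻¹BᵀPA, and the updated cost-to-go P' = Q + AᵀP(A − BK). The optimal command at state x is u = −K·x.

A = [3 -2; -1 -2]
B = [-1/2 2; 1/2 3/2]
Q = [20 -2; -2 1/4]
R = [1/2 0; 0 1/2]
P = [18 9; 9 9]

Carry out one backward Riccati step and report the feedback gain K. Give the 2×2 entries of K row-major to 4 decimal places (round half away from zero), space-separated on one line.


BᵀP = [-4.5000 0.0000; 49.5000 31.5000]
S = R + BᵀPB = [1/2 0; 0 1/2] + [2.2500 -9.0000; -9.0000 146.2500] = [2.7500 -9.0000; -9.0000 146.7500]
BᵀPA = [-13.5000 9.0000; 117.0000 -162.0000]
K = S⁻¹·BᵀPA = [-2.8773 -0.4255; 0.6208 -1.1300]
A−BK = [0.3197 0.0473; -0.4925 -0.0922]
AᵀP(A−BK) = [5.5210 0.4674; 0.4674 0.7673]
P' = Q + AᵀP(A−BK) = [25.5210 -1.5326; -1.5326 1.0173]
tr(P') = 26.5383

-2.8773 -0.4255 0.6208 -1.1300


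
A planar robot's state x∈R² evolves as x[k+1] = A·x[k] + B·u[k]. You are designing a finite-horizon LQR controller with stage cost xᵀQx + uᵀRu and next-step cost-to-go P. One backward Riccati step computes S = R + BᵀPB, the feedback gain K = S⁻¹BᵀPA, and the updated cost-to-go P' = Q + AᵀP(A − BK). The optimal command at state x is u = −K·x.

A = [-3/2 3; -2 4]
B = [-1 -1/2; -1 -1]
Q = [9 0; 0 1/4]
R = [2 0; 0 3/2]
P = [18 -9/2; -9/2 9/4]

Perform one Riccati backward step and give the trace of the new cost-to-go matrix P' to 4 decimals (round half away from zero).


23.7245

BᵀP = [-13.5000 2.2500; -4.5000 0.0000]
S = R + BᵀPB = [2 0; 0 3/2] + [11.2500 4.5000; 4.5000 2.2500] = [13.2500 4.5000; 4.5000 3.7500]
BᵀPA = [15.7500 -31.5000; 6.7500 -13.5000]
K = S⁻¹·BᵀPA = [0.9745 -1.9490; 0.6306 -1.2611]
A−BK = [-0.2102 0.4204; -0.3949 0.7898]
AᵀP(A−BK) = [2.8949 -5.7898; -5.7898 11.5796]
P' = Q + AᵀP(A−BK) = [11.8949 -5.7898; -5.7898 11.8296]
tr(P') = 23.7245
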